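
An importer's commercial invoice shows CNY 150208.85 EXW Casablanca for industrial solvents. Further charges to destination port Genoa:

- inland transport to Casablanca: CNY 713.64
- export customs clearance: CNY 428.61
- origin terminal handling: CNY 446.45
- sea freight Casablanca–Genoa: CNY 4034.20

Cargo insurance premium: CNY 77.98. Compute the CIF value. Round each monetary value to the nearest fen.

CIF = EXW price + pre-shipment costs + freight + insurance
CIF = 150208.85 + 713.64 + 428.61 + 446.45 + 4034.20 + 77.98 = 155909.73

CIF value: CNY 155909.73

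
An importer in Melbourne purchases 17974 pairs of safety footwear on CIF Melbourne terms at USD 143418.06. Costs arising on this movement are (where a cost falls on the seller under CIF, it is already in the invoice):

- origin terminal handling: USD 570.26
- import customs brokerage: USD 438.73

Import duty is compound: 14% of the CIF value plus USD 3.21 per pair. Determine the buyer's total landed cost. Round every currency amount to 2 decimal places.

Total landed cost: USD 221631.86

CIF: the seller pays costs through ocean freight and marine insurance to the destination port.
Already in the invoice (seller's account under CIF): origin terminal — exclude.
The CIF price already equals the CIF value: 143418.06
Ad valorem component: 143418.06 × 14% = 20078.53
Specific component: 17974 × 3.21 = 57696.54
Import duty = 20078.53 + 57696.54 = 77775.07
Buyer bears: brokerage 438.73 + duty 77775.07 = 78213.80
Landed cost = invoice 143418.06 + 78213.80 = 221631.86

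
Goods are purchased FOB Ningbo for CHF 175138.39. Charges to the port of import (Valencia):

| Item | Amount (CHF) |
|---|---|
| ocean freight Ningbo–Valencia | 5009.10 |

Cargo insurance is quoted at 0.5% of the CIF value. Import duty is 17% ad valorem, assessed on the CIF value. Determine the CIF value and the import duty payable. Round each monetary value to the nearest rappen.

CIF value: CHF 181052.75; import duty: CHF 30778.97

Let C be the CIF value. C = FOB price + freight + 0.5% × C
C − 0.5% × C = 175138.39 + 5009.10
0.995 × C = 180147.49
C = 180147.49 / 0.995 = 181052.75
Insurance premium = 0.5% × 181052.75 = 905.26
Import duty = 181052.75 × 17% = 30778.97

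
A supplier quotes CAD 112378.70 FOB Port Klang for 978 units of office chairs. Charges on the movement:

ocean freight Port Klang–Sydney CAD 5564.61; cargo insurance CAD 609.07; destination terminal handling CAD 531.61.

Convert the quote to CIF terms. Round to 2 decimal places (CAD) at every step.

Not relevant to the conversion: destination terminal — on the buyer under both terms; not part of either seller's price.
From FOB to CIF, the seller additionally bears: freight, insurance.
CIF price = 112378.70 + 5564.61 + 609.07 = 118552.38

CIF price: CAD 118552.38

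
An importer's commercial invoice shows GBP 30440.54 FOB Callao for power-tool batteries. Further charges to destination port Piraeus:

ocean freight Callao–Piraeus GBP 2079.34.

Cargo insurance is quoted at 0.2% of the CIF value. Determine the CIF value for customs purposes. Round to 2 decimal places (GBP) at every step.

Let C be the CIF value. C = FOB price + freight + 0.2% × C
C − 0.2% × C = 30440.54 + 2079.34
0.998 × C = 32519.88
C = 32519.88 / 0.998 = 32585.05
Insurance premium = 0.2% × 32585.05 = 65.17

CIF value: GBP 32585.05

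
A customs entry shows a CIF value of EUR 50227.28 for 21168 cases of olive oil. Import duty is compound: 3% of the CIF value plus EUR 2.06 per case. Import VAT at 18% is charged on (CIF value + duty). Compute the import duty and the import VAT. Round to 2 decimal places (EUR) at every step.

Ad valorem component: 50227.28 × 3% = 1506.82
Specific component: 21168 × 2.06 = 43606.08
Import duty = 1506.82 + 43606.08 = 45112.90
VAT base = CIF + duty = 50227.28 + 45112.90 = 95340.18
Import VAT = 95340.18 × 18% = 17161.23

Import duty: EUR 45112.90; import VAT: EUR 17161.23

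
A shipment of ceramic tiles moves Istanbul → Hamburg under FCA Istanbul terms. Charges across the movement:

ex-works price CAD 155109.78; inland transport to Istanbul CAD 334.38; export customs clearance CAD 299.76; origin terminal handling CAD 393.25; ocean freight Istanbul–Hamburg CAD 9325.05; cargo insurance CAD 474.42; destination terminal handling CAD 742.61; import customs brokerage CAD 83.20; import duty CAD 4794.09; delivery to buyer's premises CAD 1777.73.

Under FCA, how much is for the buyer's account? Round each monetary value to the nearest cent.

FCA: the seller delivers export-cleared goods to the carrier; the buyer bears costs from that point.
Seller's account: goods 155109.78 + inland to port 334.38 + export clearance 299.76 = 155743.92
Buyer's account: origin terminal 393.25 + freight 9325.05 + insurance 474.42 + destination terminal 742.61 + brokerage 83.20 + duty 4794.09 + delivery 1777.73 = 17590.35

Buyer's account: CAD 17590.35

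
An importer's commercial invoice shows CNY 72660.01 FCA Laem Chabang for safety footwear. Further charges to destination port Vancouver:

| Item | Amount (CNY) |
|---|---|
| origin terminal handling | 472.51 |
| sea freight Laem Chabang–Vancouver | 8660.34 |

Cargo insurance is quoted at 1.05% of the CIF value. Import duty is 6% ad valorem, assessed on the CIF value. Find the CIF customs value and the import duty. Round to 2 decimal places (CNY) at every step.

CIF value: CNY 82660.80; import duty: CNY 4959.65

Let C be the CIF value. C = FCA price + pre-shipment costs + freight + 1.05% × C
C − 1.05% × C = 72660.01 + 472.51 + 8660.34
0.9895 × C = 81792.86
C = 81792.86 / 0.9895 = 82660.80
Insurance premium = 1.05% × 82660.80 = 867.94
Import duty = 82660.80 × 6% = 4959.65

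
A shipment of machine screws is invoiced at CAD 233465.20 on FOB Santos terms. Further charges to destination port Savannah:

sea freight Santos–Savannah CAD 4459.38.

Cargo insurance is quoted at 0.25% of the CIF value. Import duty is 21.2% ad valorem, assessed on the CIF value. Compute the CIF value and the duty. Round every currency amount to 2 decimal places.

Let C be the CIF value. C = FOB price + freight + 0.25% × C
C − 0.25% × C = 233465.20 + 4459.38
0.9975 × C = 237924.58
C = 237924.58 / 0.9975 = 238520.88
Insurance premium = 0.25% × 238520.88 = 596.30
Import duty = 238520.88 × 21.2% = 50566.43

CIF value: CAD 238520.88; import duty: CAD 50566.43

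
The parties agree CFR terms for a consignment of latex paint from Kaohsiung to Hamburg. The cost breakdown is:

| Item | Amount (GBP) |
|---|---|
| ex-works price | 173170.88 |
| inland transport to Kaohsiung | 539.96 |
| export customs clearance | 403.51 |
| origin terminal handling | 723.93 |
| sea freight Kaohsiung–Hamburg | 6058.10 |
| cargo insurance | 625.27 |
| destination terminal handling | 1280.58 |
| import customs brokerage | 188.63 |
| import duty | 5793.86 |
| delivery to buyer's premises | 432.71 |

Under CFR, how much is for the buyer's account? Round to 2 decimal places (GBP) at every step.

Buyer's account: GBP 8321.05

CFR: the seller pays costs through ocean freight to the destination port, but not insurance.
Seller's account: goods 173170.88 + inland to port 539.96 + export clearance 403.51 + origin terminal 723.93 + freight 6058.10 = 180896.38
Buyer's account: insurance 625.27 + destination terminal 1280.58 + brokerage 188.63 + duty 5793.86 + delivery 432.71 = 8321.05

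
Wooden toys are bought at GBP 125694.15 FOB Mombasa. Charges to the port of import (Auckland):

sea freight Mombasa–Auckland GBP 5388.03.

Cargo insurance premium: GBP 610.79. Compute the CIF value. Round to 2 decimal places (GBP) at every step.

CIF = FOB price + freight + insurance
CIF = 125694.15 + 5388.03 + 610.79 = 131692.97

CIF value: GBP 131692.97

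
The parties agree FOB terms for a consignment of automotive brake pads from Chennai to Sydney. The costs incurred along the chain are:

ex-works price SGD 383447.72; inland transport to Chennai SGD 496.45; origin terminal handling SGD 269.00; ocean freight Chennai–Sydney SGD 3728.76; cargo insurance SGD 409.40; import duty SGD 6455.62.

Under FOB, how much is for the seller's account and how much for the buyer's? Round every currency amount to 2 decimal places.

FOB: the seller bears costs until goods are on board at the origin port; the buyer bears freight, insurance and all costs thereafter.
Seller's account: goods 383447.72 + inland to port 496.45 + origin terminal 269.00 = 384213.17
Buyer's account: freight 3728.76 + insurance 409.40 + duty 6455.62 = 10593.78

Seller: SGD 384213.17; buyer: SGD 10593.78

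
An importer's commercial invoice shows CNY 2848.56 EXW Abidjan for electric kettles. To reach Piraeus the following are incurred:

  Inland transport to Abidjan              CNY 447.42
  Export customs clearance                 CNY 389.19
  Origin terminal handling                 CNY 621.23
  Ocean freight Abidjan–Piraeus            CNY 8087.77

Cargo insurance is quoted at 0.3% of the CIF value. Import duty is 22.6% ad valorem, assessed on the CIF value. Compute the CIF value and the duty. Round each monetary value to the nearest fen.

CIF value: CNY 12431.46; import duty: CNY 2809.51

Let C be the CIF value. C = EXW price + pre-shipment costs + freight + 0.3% × C
C − 0.3% × C = 2848.56 + 447.42 + 389.19 + 621.23 + 8087.77
0.997 × C = 12394.17
C = 12394.17 / 0.997 = 12431.46
Insurance premium = 0.3% × 12431.46 = 37.29
Import duty = 12431.46 × 22.6% = 2809.51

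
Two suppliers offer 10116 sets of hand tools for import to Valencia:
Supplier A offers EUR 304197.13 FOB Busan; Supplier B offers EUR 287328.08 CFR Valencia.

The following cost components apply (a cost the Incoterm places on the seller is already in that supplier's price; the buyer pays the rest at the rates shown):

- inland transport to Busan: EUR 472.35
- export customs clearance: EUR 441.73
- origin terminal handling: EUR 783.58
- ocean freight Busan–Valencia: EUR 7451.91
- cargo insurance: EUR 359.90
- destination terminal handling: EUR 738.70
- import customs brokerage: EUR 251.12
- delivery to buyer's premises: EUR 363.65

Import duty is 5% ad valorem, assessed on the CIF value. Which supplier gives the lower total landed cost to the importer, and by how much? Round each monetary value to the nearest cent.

Supplier A (FOB):
CIF value = FOB price + freight + insurance = 304197.13 + 7451.91 + 359.90 = 312008.94
Import duty = 312008.94 × 5% = 15600.45
Buyer bears (A): 7451.91 + 359.90 + 738.70 + 251.12 + 363.65 = 9165.28
Landed cost (A) = invoice 304197.13 + 9165.28 + duty 15600.45 = 328962.86
Supplier B (CFR):
CIF value = CFR price + insurance = 287328.08 + 359.90 = 287687.98
Import duty = 287687.98 × 5% = 14384.40
Buyer bears (B): 359.90 + 738.70 + 251.12 + 363.65 = 1713.37
Landed cost (B) = invoice 287328.08 + 1713.37 + duty 14384.40 = 303425.85
Difference = |328962.86 − 303425.85| = 25537.01

Supplier B is cheaper by EUR 25537.01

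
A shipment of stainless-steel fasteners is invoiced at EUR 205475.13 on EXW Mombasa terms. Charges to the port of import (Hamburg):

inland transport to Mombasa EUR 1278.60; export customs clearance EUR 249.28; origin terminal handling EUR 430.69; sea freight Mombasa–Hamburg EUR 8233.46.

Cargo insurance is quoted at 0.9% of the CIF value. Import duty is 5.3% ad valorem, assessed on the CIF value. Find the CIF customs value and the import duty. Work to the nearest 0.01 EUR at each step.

Let C be the CIF value. C = EXW price + pre-shipment costs + freight + 0.9% × C
C − 0.9% × C = 205475.13 + 1278.60 + 249.28 + 430.69 + 8233.46
0.991 × C = 215667.16
C = 215667.16 / 0.991 = 217625.79
Insurance premium = 0.9% × 217625.79 = 1958.63
Import duty = 217625.79 × 5.3% = 11534.17

CIF value: EUR 217625.79; import duty: EUR 11534.17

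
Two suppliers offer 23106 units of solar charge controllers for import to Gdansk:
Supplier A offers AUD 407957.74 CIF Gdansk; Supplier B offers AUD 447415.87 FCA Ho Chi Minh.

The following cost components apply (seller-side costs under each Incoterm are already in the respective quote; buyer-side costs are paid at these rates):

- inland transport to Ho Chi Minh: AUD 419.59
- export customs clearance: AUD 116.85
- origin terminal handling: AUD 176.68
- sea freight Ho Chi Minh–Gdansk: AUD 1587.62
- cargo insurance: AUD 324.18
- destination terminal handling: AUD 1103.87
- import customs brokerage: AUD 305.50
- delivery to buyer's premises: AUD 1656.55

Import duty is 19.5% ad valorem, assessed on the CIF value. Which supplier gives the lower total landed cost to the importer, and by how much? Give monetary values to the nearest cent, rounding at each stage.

Supplier A (CIF):
The CIF price already equals the CIF value: 407957.74
Import duty = 407957.74 × 19.5% = 79551.76
Buyer bears (A): 1103.87 + 305.50 + 1656.55 = 3065.92
Landed cost (A) = invoice 407957.74 + 3065.92 + duty 79551.76 = 490575.42
Supplier B (FCA):
CIF value = FCA price + origin terminal + freight + insurance = 447415.87 + 176.68 + 1587.62 + 324.18 = 449504.35
Import duty = 449504.35 × 19.5% = 87653.35
Buyer bears (B): 176.68 + 1587.62 + 324.18 + 1103.87 + 305.50 + 1656.55 = 5154.40
Landed cost (B) = invoice 447415.87 + 5154.40 + duty 87653.35 = 540223.62
Difference = |490575.42 − 540223.62| = 49648.20

Supplier A is cheaper by AUD 49648.20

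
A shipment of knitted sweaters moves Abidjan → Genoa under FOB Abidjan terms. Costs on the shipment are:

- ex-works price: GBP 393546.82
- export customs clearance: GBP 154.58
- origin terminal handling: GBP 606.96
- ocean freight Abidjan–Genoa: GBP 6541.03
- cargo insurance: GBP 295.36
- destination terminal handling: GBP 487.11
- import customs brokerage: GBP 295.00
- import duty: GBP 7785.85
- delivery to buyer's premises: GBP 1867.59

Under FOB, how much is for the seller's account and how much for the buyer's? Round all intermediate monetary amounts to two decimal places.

Seller: GBP 394308.36; buyer: GBP 17271.94

FOB: the seller bears costs until goods are on board at the origin port; the buyer bears freight, insurance and all costs thereafter.
Seller's account: goods 393546.82 + export clearance 154.58 + origin terminal 606.96 = 394308.36
Buyer's account: freight 6541.03 + insurance 295.36 + destination terminal 487.11 + brokerage 295.00 + duty 7785.85 + delivery 1867.59 = 17271.94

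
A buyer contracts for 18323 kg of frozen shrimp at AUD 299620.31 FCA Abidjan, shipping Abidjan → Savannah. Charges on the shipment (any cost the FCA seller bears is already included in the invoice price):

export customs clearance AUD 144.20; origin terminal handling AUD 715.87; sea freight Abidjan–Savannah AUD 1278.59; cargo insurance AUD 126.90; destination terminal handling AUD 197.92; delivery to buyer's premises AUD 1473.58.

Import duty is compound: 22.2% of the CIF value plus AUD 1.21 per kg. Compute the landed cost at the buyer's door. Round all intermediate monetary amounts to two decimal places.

Total landed cost: AUD 392570.65

FCA: the seller delivers export-cleared goods to the carrier; the buyer bears costs from that point.
Already in the invoice (seller's account under FCA): export clearance — exclude.
CIF value = FCA price + origin terminal + freight + insurance = 299620.31 + 715.87 + 1278.59 + 126.90 = 301741.67
Ad valorem component: 301741.67 × 22.2% = 66986.65
Specific component: 18323 × 1.21 = 22170.83
Import duty = 66986.65 + 22170.83 = 89157.48
Buyer bears: origin terminal 715.87 + freight 1278.59 + insurance 126.90 + destination terminal 197.92 + delivery 1473.58 + duty 89157.48 = 92950.34
Landed cost = invoice 299620.31 + 92950.34 = 392570.65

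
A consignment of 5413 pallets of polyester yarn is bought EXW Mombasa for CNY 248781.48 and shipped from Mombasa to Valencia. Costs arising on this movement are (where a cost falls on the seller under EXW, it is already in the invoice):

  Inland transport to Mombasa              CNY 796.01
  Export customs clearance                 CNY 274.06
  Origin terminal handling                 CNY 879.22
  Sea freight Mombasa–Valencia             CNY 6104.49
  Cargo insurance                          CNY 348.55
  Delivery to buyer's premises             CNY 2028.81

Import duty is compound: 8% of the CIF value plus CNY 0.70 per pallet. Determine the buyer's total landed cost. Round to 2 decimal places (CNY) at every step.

EXW: the seller makes goods available at their premises; the buyer bears all onward costs.
CIF value = EXW price + inland to port + export clearance + origin terminal + freight + insurance = 248781.48 + 796.01 + 274.06 + 879.22 + 6104.49 + 348.55 = 257183.81
Ad valorem component: 257183.81 × 8% = 20574.70
Specific component: 5413 × 0.70 = 3789.10
Import duty = 20574.70 + 3789.10 = 24363.80
Buyer bears: inland to port 796.01 + export clearance 274.06 + origin terminal 879.22 + freight 6104.49 + insurance 348.55 + delivery 2028.81 + duty 24363.80 = 34794.94
Landed cost = invoice 248781.48 + 34794.94 = 283576.42

Total landed cost: CNY 283576.42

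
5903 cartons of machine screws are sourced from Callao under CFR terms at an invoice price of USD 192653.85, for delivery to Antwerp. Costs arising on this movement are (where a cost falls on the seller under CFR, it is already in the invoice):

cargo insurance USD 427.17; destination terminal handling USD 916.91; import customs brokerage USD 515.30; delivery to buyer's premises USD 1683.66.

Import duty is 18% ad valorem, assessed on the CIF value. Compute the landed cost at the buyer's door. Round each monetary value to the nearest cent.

CFR: the seller pays costs through ocean freight to the destination port, but not insurance.
CIF value = CFR price + insurance = 192653.85 + 427.17 = 193081.02
Import duty = 193081.02 × 18% = 34754.58
Buyer bears: insurance 427.17 + destination terminal 916.91 + brokerage 515.30 + delivery 1683.66 + duty 34754.58 = 38297.62
Landed cost = invoice 192653.85 + 38297.62 = 230951.47

Total landed cost: USD 230951.47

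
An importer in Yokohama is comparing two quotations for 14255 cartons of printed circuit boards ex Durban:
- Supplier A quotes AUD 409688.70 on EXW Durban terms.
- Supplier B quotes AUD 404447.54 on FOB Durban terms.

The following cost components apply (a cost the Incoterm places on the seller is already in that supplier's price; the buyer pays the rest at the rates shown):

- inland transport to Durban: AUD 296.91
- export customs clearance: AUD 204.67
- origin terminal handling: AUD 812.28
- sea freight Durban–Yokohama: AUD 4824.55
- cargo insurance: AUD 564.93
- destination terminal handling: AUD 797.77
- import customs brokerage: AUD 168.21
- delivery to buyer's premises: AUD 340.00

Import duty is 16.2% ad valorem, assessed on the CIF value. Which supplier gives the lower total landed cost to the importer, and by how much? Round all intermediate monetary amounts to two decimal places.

Supplier B is cheaper by AUD 7616.93

Supplier A (EXW):
CIF value = EXW price + inland to port + export clearance + origin terminal + freight + insurance = 409688.70 + 296.91 + 204.67 + 812.28 + 4824.55 + 564.93 = 416392.04
Import duty = 416392.04 × 16.2% = 67455.51
Buyer bears (A): 296.91 + 204.67 + 812.28 + 4824.55 + 564.93 + 797.77 + 168.21 + 340.00 = 8009.32
Landed cost (A) = invoice 409688.70 + 8009.32 + duty 67455.51 = 485153.53
Supplier B (FOB):
CIF value = FOB price + freight + insurance = 404447.54 + 4824.55 + 564.93 = 409837.02
Import duty = 409837.02 × 16.2% = 66393.60
Buyer bears (B): 4824.55 + 564.93 + 797.77 + 168.21 + 340.00 = 6695.46
Landed cost (B) = invoice 404447.54 + 6695.46 + duty 66393.60 = 477536.60
Difference = |485153.53 − 477536.60| = 7616.93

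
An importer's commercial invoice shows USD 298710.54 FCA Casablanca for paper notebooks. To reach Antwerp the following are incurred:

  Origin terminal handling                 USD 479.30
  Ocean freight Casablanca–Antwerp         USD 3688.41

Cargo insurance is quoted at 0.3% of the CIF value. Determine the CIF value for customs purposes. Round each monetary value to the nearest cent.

Let C be the CIF value. C = FCA price + pre-shipment costs + freight + 0.3% × C
C − 0.3% × C = 298710.54 + 479.30 + 3688.41
0.997 × C = 302878.25
C = 302878.25 / 0.997 = 303789.62
Insurance premium = 0.3% × 303789.62 = 911.37

CIF value: USD 303789.62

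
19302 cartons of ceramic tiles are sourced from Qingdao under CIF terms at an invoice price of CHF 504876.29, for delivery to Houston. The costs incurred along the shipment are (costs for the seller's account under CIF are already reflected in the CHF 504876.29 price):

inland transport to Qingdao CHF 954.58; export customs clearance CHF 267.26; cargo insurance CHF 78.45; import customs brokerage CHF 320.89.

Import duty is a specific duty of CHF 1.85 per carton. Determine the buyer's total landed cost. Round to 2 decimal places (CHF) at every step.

Total landed cost: CHF 540905.88

CIF: the seller pays costs through ocean freight and marine insurance to the destination port.
Already in the invoice (seller's account under CIF): inland to port, export clearance, insurance — exclude.
The CIF price already equals the CIF value: 504876.29
Import duty = 19302 × 1.85 = 35708.70
Buyer bears: brokerage 320.89 + duty 35708.70 = 36029.59
Landed cost = invoice 504876.29 + 36029.59 = 540905.88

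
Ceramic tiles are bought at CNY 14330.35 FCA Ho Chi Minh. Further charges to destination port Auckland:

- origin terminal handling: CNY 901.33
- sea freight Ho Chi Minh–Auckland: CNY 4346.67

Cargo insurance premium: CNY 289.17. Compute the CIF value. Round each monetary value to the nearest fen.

CIF = FCA price + pre-shipment costs + freight + insurance
CIF = 14330.35 + 901.33 + 4346.67 + 289.17 = 19867.52

CIF value: CNY 19867.52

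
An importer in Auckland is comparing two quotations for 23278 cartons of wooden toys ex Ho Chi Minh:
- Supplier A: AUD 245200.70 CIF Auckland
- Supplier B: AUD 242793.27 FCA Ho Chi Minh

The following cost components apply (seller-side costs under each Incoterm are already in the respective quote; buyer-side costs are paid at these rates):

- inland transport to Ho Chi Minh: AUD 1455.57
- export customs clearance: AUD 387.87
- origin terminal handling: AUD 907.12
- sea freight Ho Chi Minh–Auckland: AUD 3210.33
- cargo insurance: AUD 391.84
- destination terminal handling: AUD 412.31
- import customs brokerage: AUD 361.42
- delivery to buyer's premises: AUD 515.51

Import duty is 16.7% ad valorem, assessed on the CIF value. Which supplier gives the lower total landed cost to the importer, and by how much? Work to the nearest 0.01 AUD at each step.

Supplier A (CIF):
The CIF price already equals the CIF value: 245200.70
Import duty = 245200.70 × 16.7% = 40948.52
Buyer bears (A): 412.31 + 361.42 + 515.51 = 1289.24
Landed cost (A) = invoice 245200.70 + 1289.24 + duty 40948.52 = 287438.46
Supplier B (FCA):
CIF value = FCA price + origin terminal + freight + insurance = 242793.27 + 907.12 + 3210.33 + 391.84 = 247302.56
Import duty = 247302.56 × 16.7% = 41299.53
Buyer bears (B): 907.12 + 3210.33 + 391.84 + 412.31 + 361.42 + 515.51 = 5798.53
Landed cost (B) = invoice 242793.27 + 5798.53 + duty 41299.53 = 289891.33
Difference = |287438.46 − 289891.33| = 2452.87

Supplier A is cheaper by AUD 2452.87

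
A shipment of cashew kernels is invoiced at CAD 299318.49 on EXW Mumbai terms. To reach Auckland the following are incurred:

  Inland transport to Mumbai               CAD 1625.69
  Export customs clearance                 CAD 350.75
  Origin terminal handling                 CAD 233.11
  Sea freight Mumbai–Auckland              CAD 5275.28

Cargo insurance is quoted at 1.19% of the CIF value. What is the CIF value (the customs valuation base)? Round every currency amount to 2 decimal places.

CIF value: CAD 310498.25

Let C be the CIF value. C = EXW price + pre-shipment costs + freight + 1.19% × C
C − 1.19% × C = 299318.49 + 1625.69 + 350.75 + 233.11 + 5275.28
0.9881 × C = 306803.32
C = 306803.32 / 0.9881 = 310498.25
Insurance premium = 1.19% × 310498.25 = 3694.93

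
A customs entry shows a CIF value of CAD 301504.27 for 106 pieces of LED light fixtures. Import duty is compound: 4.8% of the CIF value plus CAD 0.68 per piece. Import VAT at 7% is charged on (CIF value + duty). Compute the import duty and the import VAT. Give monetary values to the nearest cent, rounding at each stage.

Import duty: CAD 14544.28; import VAT: CAD 22123.40

Ad valorem component: 301504.27 × 4.8% = 14472.20
Specific component: 106 × 0.68 = 72.08
Import duty = 14472.20 + 72.08 = 14544.28
VAT base = CIF + duty = 301504.27 + 14544.28 = 316048.55
Import VAT = 316048.55 × 7% = 22123.40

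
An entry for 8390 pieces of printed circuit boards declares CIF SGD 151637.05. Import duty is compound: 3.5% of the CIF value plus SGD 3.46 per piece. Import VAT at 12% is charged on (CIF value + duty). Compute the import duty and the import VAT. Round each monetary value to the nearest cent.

Import duty: SGD 34336.70; import VAT: SGD 22316.85

Ad valorem component: 151637.05 × 3.5% = 5307.30
Specific component: 8390 × 3.46 = 29029.40
Import duty = 5307.30 + 29029.40 = 34336.70
VAT base = CIF + duty = 151637.05 + 34336.70 = 185973.75
Import VAT = 185973.75 × 12% = 22316.85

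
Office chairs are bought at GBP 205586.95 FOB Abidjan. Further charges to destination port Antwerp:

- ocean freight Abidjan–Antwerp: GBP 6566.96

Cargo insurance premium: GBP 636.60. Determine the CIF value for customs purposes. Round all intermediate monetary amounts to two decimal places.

CIF = FOB price + freight + insurance
CIF = 205586.95 + 6566.96 + 636.60 = 212790.51

CIF value: GBP 212790.51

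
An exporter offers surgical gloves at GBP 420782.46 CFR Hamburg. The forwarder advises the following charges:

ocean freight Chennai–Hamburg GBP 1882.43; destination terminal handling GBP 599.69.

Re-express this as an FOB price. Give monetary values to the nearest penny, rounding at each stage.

Not relevant to the conversion: destination terminal — on the buyer under both terms; not part of either seller's price.
From CFR to FOB, the seller no longer bears: freight.
FOB price = 420782.46 − 1882.43 = 418900.03

FOB price: GBP 418900.03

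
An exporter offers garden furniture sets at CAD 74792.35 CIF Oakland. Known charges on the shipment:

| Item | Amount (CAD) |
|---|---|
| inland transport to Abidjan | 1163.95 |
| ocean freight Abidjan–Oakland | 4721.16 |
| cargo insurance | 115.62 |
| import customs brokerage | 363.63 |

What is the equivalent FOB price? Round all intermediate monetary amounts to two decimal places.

Not relevant to the conversion: inland to port — on the seller under both CIF and FOB; already in the CIF price and stays in the FOB price. brokerage — on the buyer under both terms; not part of either seller's price.
From CIF to FOB, the seller no longer bears: freight, insurance.
FOB price = 74792.35 − 4721.16 − 115.62 = 69955.57

FOB price: CAD 69955.57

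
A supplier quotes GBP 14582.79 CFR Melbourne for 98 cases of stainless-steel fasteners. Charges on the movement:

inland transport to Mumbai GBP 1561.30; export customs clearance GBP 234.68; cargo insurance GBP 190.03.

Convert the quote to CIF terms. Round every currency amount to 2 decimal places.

CIF price: GBP 14772.82

Not relevant to the conversion: inland to port, export clearance — on the seller under both CFR and CIF; already in the CFR price and stays in the CIF price.
From CFR to CIF, the seller additionally bears: insurance.
CIF price = 14582.79 + 190.03 = 14772.82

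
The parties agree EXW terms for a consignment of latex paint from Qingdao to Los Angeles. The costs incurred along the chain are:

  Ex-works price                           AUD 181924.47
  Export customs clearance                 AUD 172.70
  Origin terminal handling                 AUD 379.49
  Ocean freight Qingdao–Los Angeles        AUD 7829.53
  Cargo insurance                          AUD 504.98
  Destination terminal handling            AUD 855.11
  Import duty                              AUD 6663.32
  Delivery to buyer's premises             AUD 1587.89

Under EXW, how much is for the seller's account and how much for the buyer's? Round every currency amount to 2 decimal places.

EXW: the seller makes goods available at their premises; the buyer bears all onward costs.
Seller's account: goods 181924.47 = 181924.47
Buyer's account: export clearance 172.70 + origin terminal 379.49 + freight 7829.53 + insurance 504.98 + destination terminal 855.11 + duty 6663.32 + delivery 1587.89 = 17993.02

Seller: AUD 181924.47; buyer: AUD 17993.02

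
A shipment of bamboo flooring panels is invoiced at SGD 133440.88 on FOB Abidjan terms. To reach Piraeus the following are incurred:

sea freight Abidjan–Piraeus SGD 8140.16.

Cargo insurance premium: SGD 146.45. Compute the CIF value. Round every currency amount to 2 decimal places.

CIF value: SGD 141727.49

CIF = FOB price + freight + insurance
CIF = 133440.88 + 8140.16 + 146.45 = 141727.49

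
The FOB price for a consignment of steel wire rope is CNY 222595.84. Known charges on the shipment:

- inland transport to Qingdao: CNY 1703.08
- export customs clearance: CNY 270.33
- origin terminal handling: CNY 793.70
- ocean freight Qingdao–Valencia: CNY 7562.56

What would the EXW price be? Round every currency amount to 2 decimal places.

Not relevant to the conversion: freight — on the buyer under both terms; not part of either seller's price.
From FOB to EXW, the seller no longer bears: inland to port, export clearance, origin terminal.
EXW price = 222595.84 − 1703.08 − 270.33 − 793.70 = 219828.73

EXW price: CNY 219828.73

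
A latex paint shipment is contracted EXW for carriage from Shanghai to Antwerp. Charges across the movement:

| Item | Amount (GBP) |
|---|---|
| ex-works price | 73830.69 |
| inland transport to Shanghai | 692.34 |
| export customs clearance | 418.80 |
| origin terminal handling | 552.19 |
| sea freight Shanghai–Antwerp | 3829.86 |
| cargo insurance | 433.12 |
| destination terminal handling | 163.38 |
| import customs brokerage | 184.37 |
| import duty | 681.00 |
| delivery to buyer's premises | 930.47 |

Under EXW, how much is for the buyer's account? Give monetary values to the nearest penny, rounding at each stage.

EXW: the seller makes goods available at their premises; the buyer bears all onward costs.
Seller's account: goods 73830.69 = 73830.69
Buyer's account: inland to port 692.34 + export clearance 418.80 + origin terminal 552.19 + freight 3829.86 + insurance 433.12 + destination terminal 163.38 + brokerage 184.37 + duty 681.00 + delivery 930.47 = 7885.53

Buyer's account: GBP 7885.53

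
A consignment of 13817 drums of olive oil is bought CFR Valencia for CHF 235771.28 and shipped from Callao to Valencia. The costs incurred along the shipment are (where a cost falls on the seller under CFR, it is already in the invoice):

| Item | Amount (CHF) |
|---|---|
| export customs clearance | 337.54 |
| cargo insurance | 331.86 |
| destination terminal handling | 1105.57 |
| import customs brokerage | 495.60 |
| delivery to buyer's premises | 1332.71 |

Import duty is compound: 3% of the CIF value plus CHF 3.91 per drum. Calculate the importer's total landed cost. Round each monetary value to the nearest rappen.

Total landed cost: CHF 300144.58

CFR: the seller pays costs through ocean freight to the destination port, but not insurance.
Already in the invoice (seller's account under CFR): export clearance — exclude.
CIF value = CFR price + insurance = 235771.28 + 331.86 = 236103.14
Ad valorem component: 236103.14 × 3% = 7083.09
Specific component: 13817 × 3.91 = 54024.47
Import duty = 7083.09 + 54024.47 = 61107.56
Buyer bears: insurance 331.86 + destination terminal 1105.57 + brokerage 495.60 + delivery 1332.71 + duty 61107.56 = 64373.30
Landed cost = invoice 235771.28 + 64373.30 = 300144.58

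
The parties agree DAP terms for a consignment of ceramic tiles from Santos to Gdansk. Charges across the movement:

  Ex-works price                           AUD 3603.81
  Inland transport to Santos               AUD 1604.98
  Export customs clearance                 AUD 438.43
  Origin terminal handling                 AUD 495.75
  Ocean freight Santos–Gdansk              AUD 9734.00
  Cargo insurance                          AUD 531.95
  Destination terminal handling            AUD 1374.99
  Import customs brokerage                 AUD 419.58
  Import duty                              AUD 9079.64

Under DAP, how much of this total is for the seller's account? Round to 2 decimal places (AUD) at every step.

DAP: the seller bears all costs to the named destination except import duty and clearance.
Seller's account: goods 3603.81 + inland to port 1604.98 + export clearance 438.43 + origin terminal 495.75 + freight 9734.00 + insurance 531.95 + destination terminal 1374.99 = 17783.91
Buyer's account: brokerage 419.58 + duty 9079.64 = 9499.22

Seller's account: AUD 17783.91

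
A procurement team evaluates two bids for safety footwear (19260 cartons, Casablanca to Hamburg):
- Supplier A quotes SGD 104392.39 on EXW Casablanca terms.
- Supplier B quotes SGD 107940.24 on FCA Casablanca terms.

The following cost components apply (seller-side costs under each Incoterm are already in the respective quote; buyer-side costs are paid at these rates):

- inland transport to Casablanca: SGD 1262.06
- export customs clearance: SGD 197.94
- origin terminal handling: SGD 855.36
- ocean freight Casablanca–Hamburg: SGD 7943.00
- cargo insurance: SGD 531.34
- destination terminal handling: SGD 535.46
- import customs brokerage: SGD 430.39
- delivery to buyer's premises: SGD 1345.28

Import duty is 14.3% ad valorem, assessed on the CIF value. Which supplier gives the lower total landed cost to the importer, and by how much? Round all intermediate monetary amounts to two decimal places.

Supplier A (EXW):
CIF value = EXW price + inland to port + export clearance + origin terminal + freight + insurance = 104392.39 + 1262.06 + 197.94 + 855.36 + 7943.00 + 531.34 = 115182.09
Import duty = 115182.09 × 14.3% = 16471.04
Buyer bears (A): 1262.06 + 197.94 + 855.36 + 7943.00 + 531.34 + 535.46 + 430.39 + 1345.28 = 13100.83
Landed cost (A) = invoice 104392.39 + 13100.83 + duty 16471.04 = 133964.26
Supplier B (FCA):
CIF value = FCA price + origin terminal + freight + insurance = 107940.24 + 855.36 + 7943.00 + 531.34 = 117269.94
Import duty = 117269.94 × 14.3% = 16769.60
Buyer bears (B): 855.36 + 7943.00 + 531.34 + 535.46 + 430.39 + 1345.28 = 11640.83
Landed cost (B) = invoice 107940.24 + 11640.83 + duty 16769.60 = 136350.67
Difference = |133964.26 − 136350.67| = 2386.41

Supplier A is cheaper by SGD 2386.41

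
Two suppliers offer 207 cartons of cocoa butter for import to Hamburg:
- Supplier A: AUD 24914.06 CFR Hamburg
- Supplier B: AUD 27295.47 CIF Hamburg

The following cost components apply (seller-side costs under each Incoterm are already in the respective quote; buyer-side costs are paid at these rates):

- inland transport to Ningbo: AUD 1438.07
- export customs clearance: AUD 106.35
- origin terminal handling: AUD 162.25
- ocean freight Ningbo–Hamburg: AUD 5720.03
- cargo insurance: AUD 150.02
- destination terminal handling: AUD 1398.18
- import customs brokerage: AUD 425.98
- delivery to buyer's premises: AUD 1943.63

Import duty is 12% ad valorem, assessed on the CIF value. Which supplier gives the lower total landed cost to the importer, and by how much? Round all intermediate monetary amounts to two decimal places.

Supplier A is cheaper by AUD 2499.16

Supplier A (CFR):
CIF value = CFR price + insurance = 24914.06 + 150.02 = 25064.08
Import duty = 25064.08 × 12% = 3007.69
Buyer bears (A): 150.02 + 1398.18 + 425.98 + 1943.63 = 3917.81
Landed cost (A) = invoice 24914.06 + 3917.81 + duty 3007.69 = 31839.56
Supplier B (CIF):
The CIF price already equals the CIF value: 27295.47
Import duty = 27295.47 × 12% = 3275.46
Buyer bears (B): 1398.18 + 425.98 + 1943.63 = 3767.79
Landed cost (B) = invoice 27295.47 + 3767.79 + duty 3275.46 = 34338.72
Difference = |31839.56 − 34338.72| = 2499.16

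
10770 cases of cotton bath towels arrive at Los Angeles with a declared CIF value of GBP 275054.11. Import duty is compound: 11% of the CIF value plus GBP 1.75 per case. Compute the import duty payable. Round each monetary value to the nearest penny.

Import duty: GBP 49103.45

Ad valorem component: 275054.11 × 11% = 30255.95
Specific component: 10770 × 1.75 = 18847.50
Import duty = 30255.95 + 18847.50 = 49103.45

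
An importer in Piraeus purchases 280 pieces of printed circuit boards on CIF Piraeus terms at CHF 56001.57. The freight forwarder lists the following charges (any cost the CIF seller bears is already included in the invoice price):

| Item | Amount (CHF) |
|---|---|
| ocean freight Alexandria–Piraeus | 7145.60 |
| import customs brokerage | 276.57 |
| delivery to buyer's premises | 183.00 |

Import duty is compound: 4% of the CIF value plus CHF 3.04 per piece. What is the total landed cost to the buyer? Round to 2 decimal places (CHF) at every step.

CIF: the seller pays costs through ocean freight and marine insurance to the destination port.
Already in the invoice (seller's account under CIF): freight — exclude.
The CIF price already equals the CIF value: 56001.57
Ad valorem component: 56001.57 × 4% = 2240.06
Specific component: 280 × 3.04 = 851.20
Import duty = 2240.06 + 851.20 = 3091.26
Buyer bears: brokerage 276.57 + delivery 183.00 + duty 3091.26 = 3550.83
Landed cost = invoice 56001.57 + 3550.83 = 59552.40

Total landed cost: CHF 59552.40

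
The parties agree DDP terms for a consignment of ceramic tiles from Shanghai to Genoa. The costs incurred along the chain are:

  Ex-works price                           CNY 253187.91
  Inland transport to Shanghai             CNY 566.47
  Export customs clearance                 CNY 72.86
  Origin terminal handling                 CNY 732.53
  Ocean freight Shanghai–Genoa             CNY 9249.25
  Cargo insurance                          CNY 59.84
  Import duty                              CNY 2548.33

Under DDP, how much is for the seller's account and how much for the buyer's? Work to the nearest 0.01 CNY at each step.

DDP: the seller bears all costs including import duty.
Seller's account: goods 253187.91 + inland to port 566.47 + export clearance 72.86 + origin terminal 732.53 + freight 9249.25 + insurance 59.84 + duty 2548.33 = 266417.19
Buyer's account: 0.00

Seller: CNY 266417.19; buyer: CNY 0.00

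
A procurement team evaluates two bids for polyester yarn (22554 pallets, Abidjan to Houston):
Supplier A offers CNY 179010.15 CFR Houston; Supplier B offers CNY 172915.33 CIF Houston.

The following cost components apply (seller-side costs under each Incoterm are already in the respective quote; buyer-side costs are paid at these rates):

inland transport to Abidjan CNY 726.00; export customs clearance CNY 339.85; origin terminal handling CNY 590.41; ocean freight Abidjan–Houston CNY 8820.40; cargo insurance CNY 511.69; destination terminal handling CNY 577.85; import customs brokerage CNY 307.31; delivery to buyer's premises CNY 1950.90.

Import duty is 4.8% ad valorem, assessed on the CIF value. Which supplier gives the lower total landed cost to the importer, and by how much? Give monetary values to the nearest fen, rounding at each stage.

Supplier A (CFR):
CIF value = CFR price + insurance = 179010.15 + 511.69 = 179521.84
Import duty = 179521.84 × 4.8% = 8617.05
Buyer bears (A): 511.69 + 577.85 + 307.31 + 1950.90 = 3347.75
Landed cost (A) = invoice 179010.15 + 3347.75 + duty 8617.05 = 190974.95
Supplier B (CIF):
The CIF price already equals the CIF value: 172915.33
Import duty = 172915.33 × 4.8% = 8299.94
Buyer bears (B): 577.85 + 307.31 + 1950.90 = 2836.06
Landed cost (B) = invoice 172915.33 + 2836.06 + duty 8299.94 = 184051.33
Difference = |190974.95 − 184051.33| = 6923.62

Supplier B is cheaper by CNY 6923.62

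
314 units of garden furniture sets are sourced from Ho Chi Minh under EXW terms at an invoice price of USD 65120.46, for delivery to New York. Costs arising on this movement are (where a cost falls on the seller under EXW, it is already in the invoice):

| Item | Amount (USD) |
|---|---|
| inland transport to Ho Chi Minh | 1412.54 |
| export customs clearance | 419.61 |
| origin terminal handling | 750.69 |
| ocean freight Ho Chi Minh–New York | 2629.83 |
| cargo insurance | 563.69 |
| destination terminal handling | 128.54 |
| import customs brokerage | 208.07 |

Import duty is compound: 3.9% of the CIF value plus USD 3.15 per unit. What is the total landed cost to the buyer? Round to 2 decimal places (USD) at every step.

Total landed cost: USD 74987.51

EXW: the seller makes goods available at their premises; the buyer bears all onward costs.
CIF value = EXW price + inland to port + export clearance + origin terminal + freight + insurance = 65120.46 + 1412.54 + 419.61 + 750.69 + 2629.83 + 563.69 = 70896.82
Ad valorem component: 70896.82 × 3.9% = 2764.98
Specific component: 314 × 3.15 = 989.10
Import duty = 2764.98 + 989.10 = 3754.08
Buyer bears: inland to port 1412.54 + export clearance 419.61 + origin terminal 750.69 + freight 2629.83 + insurance 563.69 + destination terminal 128.54 + brokerage 208.07 + duty 3754.08 = 9867.05
Landed cost = invoice 65120.46 + 9867.05 = 74987.51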